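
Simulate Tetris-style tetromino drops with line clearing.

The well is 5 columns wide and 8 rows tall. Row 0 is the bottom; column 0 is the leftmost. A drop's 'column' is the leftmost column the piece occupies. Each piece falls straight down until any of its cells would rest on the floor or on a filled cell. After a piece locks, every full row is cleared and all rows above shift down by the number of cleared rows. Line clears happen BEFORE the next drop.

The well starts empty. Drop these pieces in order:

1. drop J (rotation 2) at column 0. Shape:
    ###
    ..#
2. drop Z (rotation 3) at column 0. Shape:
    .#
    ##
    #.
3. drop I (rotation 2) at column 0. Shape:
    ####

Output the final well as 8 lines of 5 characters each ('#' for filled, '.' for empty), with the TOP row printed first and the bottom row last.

Drop 1: J rot2 at col 0 lands with bottom-row=0; cleared 0 line(s) (total 0); column heights now [2 2 2 0 0], max=2
Drop 2: Z rot3 at col 0 lands with bottom-row=2; cleared 0 line(s) (total 0); column heights now [4 5 2 0 0], max=5
Drop 3: I rot2 at col 0 lands with bottom-row=5; cleared 0 line(s) (total 0); column heights now [6 6 6 6 0], max=6

Answer: .....
.....
####.
.#...
##...
#....
###..
..#..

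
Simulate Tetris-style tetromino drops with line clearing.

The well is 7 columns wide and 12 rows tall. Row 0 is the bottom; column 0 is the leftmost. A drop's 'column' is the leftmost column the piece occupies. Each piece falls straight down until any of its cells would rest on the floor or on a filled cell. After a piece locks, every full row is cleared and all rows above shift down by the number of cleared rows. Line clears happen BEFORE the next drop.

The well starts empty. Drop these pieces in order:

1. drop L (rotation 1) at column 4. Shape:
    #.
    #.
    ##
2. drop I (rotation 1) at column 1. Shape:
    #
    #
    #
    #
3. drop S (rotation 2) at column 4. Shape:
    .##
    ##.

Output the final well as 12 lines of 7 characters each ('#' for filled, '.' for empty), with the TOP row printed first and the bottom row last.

Answer: .......
.......
.......
.......
.......
.......
.......
.....##
.#..##.
.#..#..
.#..#..
.#..##.

Derivation:
Drop 1: L rot1 at col 4 lands with bottom-row=0; cleared 0 line(s) (total 0); column heights now [0 0 0 0 3 1 0], max=3
Drop 2: I rot1 at col 1 lands with bottom-row=0; cleared 0 line(s) (total 0); column heights now [0 4 0 0 3 1 0], max=4
Drop 3: S rot2 at col 4 lands with bottom-row=3; cleared 0 line(s) (total 0); column heights now [0 4 0 0 4 5 5], max=5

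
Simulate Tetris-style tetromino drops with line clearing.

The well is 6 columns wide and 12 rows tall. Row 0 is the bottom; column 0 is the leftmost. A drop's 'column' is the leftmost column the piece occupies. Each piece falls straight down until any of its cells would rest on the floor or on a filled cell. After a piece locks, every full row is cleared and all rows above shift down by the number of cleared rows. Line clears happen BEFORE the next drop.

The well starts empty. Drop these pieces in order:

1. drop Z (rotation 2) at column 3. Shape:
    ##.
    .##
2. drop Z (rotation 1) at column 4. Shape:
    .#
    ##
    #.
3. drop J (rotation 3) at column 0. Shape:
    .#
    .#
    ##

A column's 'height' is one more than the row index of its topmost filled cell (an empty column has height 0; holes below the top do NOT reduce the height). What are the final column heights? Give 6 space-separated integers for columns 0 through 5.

Answer: 1 3 0 2 4 5

Derivation:
Drop 1: Z rot2 at col 3 lands with bottom-row=0; cleared 0 line(s) (total 0); column heights now [0 0 0 2 2 1], max=2
Drop 2: Z rot1 at col 4 lands with bottom-row=2; cleared 0 line(s) (total 0); column heights now [0 0 0 2 4 5], max=5
Drop 3: J rot3 at col 0 lands with bottom-row=0; cleared 0 line(s) (total 0); column heights now [1 3 0 2 4 5], max=5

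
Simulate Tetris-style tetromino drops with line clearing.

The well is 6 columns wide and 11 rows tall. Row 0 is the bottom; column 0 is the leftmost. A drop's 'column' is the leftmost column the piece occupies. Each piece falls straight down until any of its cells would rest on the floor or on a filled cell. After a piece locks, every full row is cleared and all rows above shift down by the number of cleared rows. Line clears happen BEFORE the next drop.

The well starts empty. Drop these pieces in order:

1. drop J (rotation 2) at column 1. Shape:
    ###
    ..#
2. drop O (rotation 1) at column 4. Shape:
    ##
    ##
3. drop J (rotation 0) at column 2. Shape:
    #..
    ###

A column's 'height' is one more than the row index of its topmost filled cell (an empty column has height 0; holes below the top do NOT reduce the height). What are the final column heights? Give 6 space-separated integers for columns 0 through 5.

Answer: 0 2 4 3 3 2

Derivation:
Drop 1: J rot2 at col 1 lands with bottom-row=0; cleared 0 line(s) (total 0); column heights now [0 2 2 2 0 0], max=2
Drop 2: O rot1 at col 4 lands with bottom-row=0; cleared 0 line(s) (total 0); column heights now [0 2 2 2 2 2], max=2
Drop 3: J rot0 at col 2 lands with bottom-row=2; cleared 0 line(s) (total 0); column heights now [0 2 4 3 3 2], max=4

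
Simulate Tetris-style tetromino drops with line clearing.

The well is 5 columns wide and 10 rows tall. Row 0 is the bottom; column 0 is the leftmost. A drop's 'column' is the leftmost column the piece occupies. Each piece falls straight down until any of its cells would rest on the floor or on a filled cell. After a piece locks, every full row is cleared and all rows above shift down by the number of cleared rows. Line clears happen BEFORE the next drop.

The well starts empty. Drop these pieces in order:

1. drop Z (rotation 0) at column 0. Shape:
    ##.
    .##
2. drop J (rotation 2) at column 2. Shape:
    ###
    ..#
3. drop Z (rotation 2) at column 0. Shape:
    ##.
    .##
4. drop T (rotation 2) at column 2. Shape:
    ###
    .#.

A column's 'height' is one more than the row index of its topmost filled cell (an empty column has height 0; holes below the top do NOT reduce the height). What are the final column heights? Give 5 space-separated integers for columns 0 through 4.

Answer: 0 2 2 2 1

Derivation:
Drop 1: Z rot0 at col 0 lands with bottom-row=0; cleared 0 line(s) (total 0); column heights now [2 2 1 0 0], max=2
Drop 2: J rot2 at col 2 lands with bottom-row=0; cleared 1 line(s) (total 1); column heights now [0 1 1 0 1], max=1
Drop 3: Z rot2 at col 0 lands with bottom-row=1; cleared 0 line(s) (total 1); column heights now [3 3 2 0 1], max=3
Drop 4: T rot2 at col 2 lands with bottom-row=1; cleared 1 line(s) (total 2); column heights now [0 2 2 2 1], max=2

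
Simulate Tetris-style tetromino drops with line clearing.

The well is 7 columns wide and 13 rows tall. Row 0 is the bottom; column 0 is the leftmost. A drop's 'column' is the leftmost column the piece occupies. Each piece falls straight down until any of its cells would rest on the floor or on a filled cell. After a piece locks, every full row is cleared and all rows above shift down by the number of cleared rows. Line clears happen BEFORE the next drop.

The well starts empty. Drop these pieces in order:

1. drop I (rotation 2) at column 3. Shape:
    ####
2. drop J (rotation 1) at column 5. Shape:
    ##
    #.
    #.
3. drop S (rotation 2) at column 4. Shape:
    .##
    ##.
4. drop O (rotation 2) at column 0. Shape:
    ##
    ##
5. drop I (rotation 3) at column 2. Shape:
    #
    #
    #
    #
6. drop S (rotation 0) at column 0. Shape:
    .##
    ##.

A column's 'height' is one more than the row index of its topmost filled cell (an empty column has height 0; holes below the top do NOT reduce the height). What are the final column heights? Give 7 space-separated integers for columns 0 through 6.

Drop 1: I rot2 at col 3 lands with bottom-row=0; cleared 0 line(s) (total 0); column heights now [0 0 0 1 1 1 1], max=1
Drop 2: J rot1 at col 5 lands with bottom-row=1; cleared 0 line(s) (total 0); column heights now [0 0 0 1 1 4 4], max=4
Drop 3: S rot2 at col 4 lands with bottom-row=4; cleared 0 line(s) (total 0); column heights now [0 0 0 1 5 6 6], max=6
Drop 4: O rot2 at col 0 lands with bottom-row=0; cleared 0 line(s) (total 0); column heights now [2 2 0 1 5 6 6], max=6
Drop 5: I rot3 at col 2 lands with bottom-row=0; cleared 1 line(s) (total 1); column heights now [1 1 3 0 4 5 5], max=5
Drop 6: S rot0 at col 0 lands with bottom-row=2; cleared 0 line(s) (total 1); column heights now [3 4 4 0 4 5 5], max=5

Answer: 3 4 4 0 4 5 5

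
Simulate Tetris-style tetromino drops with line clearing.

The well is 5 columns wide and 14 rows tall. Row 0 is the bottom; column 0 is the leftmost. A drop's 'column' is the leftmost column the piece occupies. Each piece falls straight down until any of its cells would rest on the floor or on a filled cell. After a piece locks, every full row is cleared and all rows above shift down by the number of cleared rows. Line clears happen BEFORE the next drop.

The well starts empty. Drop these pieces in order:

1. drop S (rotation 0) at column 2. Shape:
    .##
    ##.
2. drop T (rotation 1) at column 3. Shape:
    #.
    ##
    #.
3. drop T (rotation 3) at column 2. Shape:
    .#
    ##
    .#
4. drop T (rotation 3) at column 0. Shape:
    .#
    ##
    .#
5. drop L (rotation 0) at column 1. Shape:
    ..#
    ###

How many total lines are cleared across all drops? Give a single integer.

Drop 1: S rot0 at col 2 lands with bottom-row=0; cleared 0 line(s) (total 0); column heights now [0 0 1 2 2], max=2
Drop 2: T rot1 at col 3 lands with bottom-row=2; cleared 0 line(s) (total 0); column heights now [0 0 1 5 4], max=5
Drop 3: T rot3 at col 2 lands with bottom-row=5; cleared 0 line(s) (total 0); column heights now [0 0 7 8 4], max=8
Drop 4: T rot3 at col 0 lands with bottom-row=0; cleared 0 line(s) (total 0); column heights now [2 3 7 8 4], max=8
Drop 5: L rot0 at col 1 lands with bottom-row=8; cleared 0 line(s) (total 0); column heights now [2 9 9 10 4], max=10

Answer: 0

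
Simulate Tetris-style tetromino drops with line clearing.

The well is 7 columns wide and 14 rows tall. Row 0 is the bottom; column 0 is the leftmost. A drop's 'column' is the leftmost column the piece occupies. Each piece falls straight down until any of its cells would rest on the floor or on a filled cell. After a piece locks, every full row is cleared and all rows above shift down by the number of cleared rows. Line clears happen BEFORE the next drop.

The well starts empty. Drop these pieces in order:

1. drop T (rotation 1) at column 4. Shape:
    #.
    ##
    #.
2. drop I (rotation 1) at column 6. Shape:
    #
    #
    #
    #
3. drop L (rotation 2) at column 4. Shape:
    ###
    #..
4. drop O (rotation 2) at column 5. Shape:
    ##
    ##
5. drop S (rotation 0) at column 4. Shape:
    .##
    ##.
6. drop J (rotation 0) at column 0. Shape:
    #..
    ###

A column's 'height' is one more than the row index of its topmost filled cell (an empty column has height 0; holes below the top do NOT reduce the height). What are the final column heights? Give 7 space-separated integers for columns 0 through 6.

Answer: 2 1 1 0 8 9 9

Derivation:
Drop 1: T rot1 at col 4 lands with bottom-row=0; cleared 0 line(s) (total 0); column heights now [0 0 0 0 3 2 0], max=3
Drop 2: I rot1 at col 6 lands with bottom-row=0; cleared 0 line(s) (total 0); column heights now [0 0 0 0 3 2 4], max=4
Drop 3: L rot2 at col 4 lands with bottom-row=3; cleared 0 line(s) (total 0); column heights now [0 0 0 0 5 5 5], max=5
Drop 4: O rot2 at col 5 lands with bottom-row=5; cleared 0 line(s) (total 0); column heights now [0 0 0 0 5 7 7], max=7
Drop 5: S rot0 at col 4 lands with bottom-row=7; cleared 0 line(s) (total 0); column heights now [0 0 0 0 8 9 9], max=9
Drop 6: J rot0 at col 0 lands with bottom-row=0; cleared 0 line(s) (total 0); column heights now [2 1 1 0 8 9 9], max=9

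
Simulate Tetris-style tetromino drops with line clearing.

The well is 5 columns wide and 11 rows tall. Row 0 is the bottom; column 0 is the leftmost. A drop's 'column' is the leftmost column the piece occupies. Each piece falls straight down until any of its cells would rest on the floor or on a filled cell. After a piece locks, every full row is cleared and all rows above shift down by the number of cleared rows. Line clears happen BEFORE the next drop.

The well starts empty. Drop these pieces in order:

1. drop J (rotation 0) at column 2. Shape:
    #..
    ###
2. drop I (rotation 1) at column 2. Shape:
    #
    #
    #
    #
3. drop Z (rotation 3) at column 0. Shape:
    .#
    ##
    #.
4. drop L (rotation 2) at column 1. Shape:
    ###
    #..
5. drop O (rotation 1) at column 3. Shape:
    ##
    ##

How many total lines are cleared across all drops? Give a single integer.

Drop 1: J rot0 at col 2 lands with bottom-row=0; cleared 0 line(s) (total 0); column heights now [0 0 2 1 1], max=2
Drop 2: I rot1 at col 2 lands with bottom-row=2; cleared 0 line(s) (total 0); column heights now [0 0 6 1 1], max=6
Drop 3: Z rot3 at col 0 lands with bottom-row=0; cleared 0 line(s) (total 0); column heights now [2 3 6 1 1], max=6
Drop 4: L rot2 at col 1 lands with bottom-row=5; cleared 0 line(s) (total 0); column heights now [2 7 7 7 1], max=7
Drop 5: O rot1 at col 3 lands with bottom-row=7; cleared 0 line(s) (total 0); column heights now [2 7 7 9 9], max=9

Answer: 0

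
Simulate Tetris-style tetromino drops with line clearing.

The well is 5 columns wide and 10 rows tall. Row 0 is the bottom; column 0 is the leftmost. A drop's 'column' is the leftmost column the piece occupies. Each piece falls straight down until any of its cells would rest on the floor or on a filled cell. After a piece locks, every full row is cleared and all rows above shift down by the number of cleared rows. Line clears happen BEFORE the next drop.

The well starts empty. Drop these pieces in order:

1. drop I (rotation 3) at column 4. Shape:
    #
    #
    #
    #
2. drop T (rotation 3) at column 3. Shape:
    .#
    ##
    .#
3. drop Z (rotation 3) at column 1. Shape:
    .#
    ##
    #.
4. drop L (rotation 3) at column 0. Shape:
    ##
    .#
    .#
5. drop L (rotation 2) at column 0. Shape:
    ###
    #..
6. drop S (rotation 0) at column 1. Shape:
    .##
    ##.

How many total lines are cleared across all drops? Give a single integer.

Answer: 0

Derivation:
Drop 1: I rot3 at col 4 lands with bottom-row=0; cleared 0 line(s) (total 0); column heights now [0 0 0 0 4], max=4
Drop 2: T rot3 at col 3 lands with bottom-row=4; cleared 0 line(s) (total 0); column heights now [0 0 0 6 7], max=7
Drop 3: Z rot3 at col 1 lands with bottom-row=0; cleared 0 line(s) (total 0); column heights now [0 2 3 6 7], max=7
Drop 4: L rot3 at col 0 lands with bottom-row=2; cleared 0 line(s) (total 0); column heights now [5 5 3 6 7], max=7
Drop 5: L rot2 at col 0 lands with bottom-row=5; cleared 0 line(s) (total 0); column heights now [7 7 7 6 7], max=7
Drop 6: S rot0 at col 1 lands with bottom-row=7; cleared 0 line(s) (total 0); column heights now [7 8 9 9 7], max=9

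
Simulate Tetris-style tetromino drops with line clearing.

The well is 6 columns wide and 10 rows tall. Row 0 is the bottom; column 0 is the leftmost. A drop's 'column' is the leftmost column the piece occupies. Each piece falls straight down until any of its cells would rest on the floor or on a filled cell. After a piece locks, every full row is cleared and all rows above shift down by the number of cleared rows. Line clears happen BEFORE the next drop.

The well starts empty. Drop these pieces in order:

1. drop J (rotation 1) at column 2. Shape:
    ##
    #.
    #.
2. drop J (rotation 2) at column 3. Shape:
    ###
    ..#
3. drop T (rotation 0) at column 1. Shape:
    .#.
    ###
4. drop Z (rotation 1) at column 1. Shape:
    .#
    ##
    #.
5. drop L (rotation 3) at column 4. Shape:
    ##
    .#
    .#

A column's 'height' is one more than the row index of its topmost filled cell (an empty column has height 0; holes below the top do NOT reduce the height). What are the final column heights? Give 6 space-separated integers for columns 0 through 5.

Drop 1: J rot1 at col 2 lands with bottom-row=0; cleared 0 line(s) (total 0); column heights now [0 0 3 3 0 0], max=3
Drop 2: J rot2 at col 3 lands with bottom-row=2; cleared 0 line(s) (total 0); column heights now [0 0 3 4 4 4], max=4
Drop 3: T rot0 at col 1 lands with bottom-row=4; cleared 0 line(s) (total 0); column heights now [0 5 6 5 4 4], max=6
Drop 4: Z rot1 at col 1 lands with bottom-row=5; cleared 0 line(s) (total 0); column heights now [0 7 8 5 4 4], max=8
Drop 5: L rot3 at col 4 lands with bottom-row=4; cleared 0 line(s) (total 0); column heights now [0 7 8 5 7 7], max=8

Answer: 0 7 8 5 7 7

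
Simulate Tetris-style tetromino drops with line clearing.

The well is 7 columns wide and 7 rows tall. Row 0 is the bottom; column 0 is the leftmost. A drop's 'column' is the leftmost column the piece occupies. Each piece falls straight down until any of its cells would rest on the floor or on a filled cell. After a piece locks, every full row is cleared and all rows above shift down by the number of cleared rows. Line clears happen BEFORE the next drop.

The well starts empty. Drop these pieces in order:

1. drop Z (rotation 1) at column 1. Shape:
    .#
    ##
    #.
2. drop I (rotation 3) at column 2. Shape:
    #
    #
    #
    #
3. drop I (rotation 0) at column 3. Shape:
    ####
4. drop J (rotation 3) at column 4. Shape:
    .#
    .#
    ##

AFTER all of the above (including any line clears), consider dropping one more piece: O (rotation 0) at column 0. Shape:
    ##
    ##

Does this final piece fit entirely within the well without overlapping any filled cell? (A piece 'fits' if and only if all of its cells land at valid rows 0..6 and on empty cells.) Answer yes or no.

Drop 1: Z rot1 at col 1 lands with bottom-row=0; cleared 0 line(s) (total 0); column heights now [0 2 3 0 0 0 0], max=3
Drop 2: I rot3 at col 2 lands with bottom-row=3; cleared 0 line(s) (total 0); column heights now [0 2 7 0 0 0 0], max=7
Drop 3: I rot0 at col 3 lands with bottom-row=0; cleared 0 line(s) (total 0); column heights now [0 2 7 1 1 1 1], max=7
Drop 4: J rot3 at col 4 lands with bottom-row=1; cleared 0 line(s) (total 0); column heights now [0 2 7 1 2 4 1], max=7
Test piece O rot0 at col 0 (width 2): heights before test = [0 2 7 1 2 4 1]; fits = True

Answer: yes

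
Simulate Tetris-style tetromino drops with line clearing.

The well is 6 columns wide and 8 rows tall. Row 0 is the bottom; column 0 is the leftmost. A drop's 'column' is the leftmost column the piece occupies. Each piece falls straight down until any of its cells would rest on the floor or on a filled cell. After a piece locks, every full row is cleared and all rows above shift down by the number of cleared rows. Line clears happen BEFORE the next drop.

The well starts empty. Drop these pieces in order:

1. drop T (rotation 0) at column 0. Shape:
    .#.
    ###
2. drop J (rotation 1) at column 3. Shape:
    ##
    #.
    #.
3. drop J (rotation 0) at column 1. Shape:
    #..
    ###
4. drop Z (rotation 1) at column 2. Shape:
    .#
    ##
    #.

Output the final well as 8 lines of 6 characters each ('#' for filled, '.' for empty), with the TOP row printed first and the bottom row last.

Drop 1: T rot0 at col 0 lands with bottom-row=0; cleared 0 line(s) (total 0); column heights now [1 2 1 0 0 0], max=2
Drop 2: J rot1 at col 3 lands with bottom-row=0; cleared 0 line(s) (total 0); column heights now [1 2 1 3 3 0], max=3
Drop 3: J rot0 at col 1 lands with bottom-row=3; cleared 0 line(s) (total 0); column heights now [1 5 4 4 3 0], max=5
Drop 4: Z rot1 at col 2 lands with bottom-row=4; cleared 0 line(s) (total 0); column heights now [1 5 6 7 3 0], max=7

Answer: ......
...#..
..##..
.##...
.###..
...##.
.#.#..
####..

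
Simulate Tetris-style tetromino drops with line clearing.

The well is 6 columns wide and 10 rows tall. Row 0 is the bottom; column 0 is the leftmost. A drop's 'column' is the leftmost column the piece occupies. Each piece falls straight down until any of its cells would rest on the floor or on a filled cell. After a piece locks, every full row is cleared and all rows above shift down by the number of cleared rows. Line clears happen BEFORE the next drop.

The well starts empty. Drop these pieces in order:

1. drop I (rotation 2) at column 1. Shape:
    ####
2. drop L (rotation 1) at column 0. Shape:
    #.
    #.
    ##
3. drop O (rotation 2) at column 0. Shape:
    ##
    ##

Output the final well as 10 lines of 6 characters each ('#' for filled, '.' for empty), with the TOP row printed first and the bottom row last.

Drop 1: I rot2 at col 1 lands with bottom-row=0; cleared 0 line(s) (total 0); column heights now [0 1 1 1 1 0], max=1
Drop 2: L rot1 at col 0 lands with bottom-row=1; cleared 0 line(s) (total 0); column heights now [4 2 1 1 1 0], max=4
Drop 3: O rot2 at col 0 lands with bottom-row=4; cleared 0 line(s) (total 0); column heights now [6 6 1 1 1 0], max=6

Answer: ......
......
......
......
##....
##....
#.....
#.....
##....
.####.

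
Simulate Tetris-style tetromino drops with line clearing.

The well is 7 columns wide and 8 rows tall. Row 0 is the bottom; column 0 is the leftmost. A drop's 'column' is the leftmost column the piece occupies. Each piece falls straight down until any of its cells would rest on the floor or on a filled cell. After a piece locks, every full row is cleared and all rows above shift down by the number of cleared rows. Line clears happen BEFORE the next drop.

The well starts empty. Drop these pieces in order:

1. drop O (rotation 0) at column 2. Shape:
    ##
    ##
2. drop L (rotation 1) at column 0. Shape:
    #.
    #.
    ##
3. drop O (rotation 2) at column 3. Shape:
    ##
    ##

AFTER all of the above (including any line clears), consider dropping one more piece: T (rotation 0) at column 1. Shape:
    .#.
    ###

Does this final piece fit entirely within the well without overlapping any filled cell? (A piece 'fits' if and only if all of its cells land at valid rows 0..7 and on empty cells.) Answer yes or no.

Drop 1: O rot0 at col 2 lands with bottom-row=0; cleared 0 line(s) (total 0); column heights now [0 0 2 2 0 0 0], max=2
Drop 2: L rot1 at col 0 lands with bottom-row=0; cleared 0 line(s) (total 0); column heights now [3 1 2 2 0 0 0], max=3
Drop 3: O rot2 at col 3 lands with bottom-row=2; cleared 0 line(s) (total 0); column heights now [3 1 2 4 4 0 0], max=4
Test piece T rot0 at col 1 (width 3): heights before test = [3 1 2 4 4 0 0]; fits = True

Answer: yes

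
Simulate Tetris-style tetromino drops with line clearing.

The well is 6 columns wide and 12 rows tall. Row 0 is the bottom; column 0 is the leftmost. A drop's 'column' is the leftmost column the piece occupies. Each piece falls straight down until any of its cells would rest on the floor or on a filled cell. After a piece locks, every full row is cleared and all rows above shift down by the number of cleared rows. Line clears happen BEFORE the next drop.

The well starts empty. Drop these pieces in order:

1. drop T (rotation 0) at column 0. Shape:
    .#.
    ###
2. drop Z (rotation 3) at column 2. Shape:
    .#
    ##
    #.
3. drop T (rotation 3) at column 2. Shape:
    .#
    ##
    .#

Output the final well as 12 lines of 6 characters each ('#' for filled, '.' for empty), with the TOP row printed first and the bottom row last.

Drop 1: T rot0 at col 0 lands with bottom-row=0; cleared 0 line(s) (total 0); column heights now [1 2 1 0 0 0], max=2
Drop 2: Z rot3 at col 2 lands with bottom-row=1; cleared 0 line(s) (total 0); column heights now [1 2 3 4 0 0], max=4
Drop 3: T rot3 at col 2 lands with bottom-row=4; cleared 0 line(s) (total 0); column heights now [1 2 6 7 0 0], max=7

Answer: ......
......
......
......
......
...#..
..##..
...#..
...#..
..##..
.##...
###...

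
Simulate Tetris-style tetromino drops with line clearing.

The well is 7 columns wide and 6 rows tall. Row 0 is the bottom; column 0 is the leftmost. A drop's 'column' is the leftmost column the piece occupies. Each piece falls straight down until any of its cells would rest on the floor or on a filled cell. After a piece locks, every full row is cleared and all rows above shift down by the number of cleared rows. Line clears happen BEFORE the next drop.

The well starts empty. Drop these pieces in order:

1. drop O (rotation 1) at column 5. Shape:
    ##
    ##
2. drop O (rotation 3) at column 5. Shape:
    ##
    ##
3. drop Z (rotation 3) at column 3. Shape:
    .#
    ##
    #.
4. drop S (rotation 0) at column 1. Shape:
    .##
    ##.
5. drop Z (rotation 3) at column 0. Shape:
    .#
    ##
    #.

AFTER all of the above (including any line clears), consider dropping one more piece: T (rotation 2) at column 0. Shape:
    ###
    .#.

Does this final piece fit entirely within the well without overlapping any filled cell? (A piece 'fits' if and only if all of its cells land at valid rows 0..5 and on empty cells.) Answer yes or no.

Drop 1: O rot1 at col 5 lands with bottom-row=0; cleared 0 line(s) (total 0); column heights now [0 0 0 0 0 2 2], max=2
Drop 2: O rot3 at col 5 lands with bottom-row=2; cleared 0 line(s) (total 0); column heights now [0 0 0 0 0 4 4], max=4
Drop 3: Z rot3 at col 3 lands with bottom-row=0; cleared 0 line(s) (total 0); column heights now [0 0 0 2 3 4 4], max=4
Drop 4: S rot0 at col 1 lands with bottom-row=1; cleared 0 line(s) (total 0); column heights now [0 2 3 3 3 4 4], max=4
Drop 5: Z rot3 at col 0 lands with bottom-row=1; cleared 2 line(s) (total 2); column heights now [0 2 0 1 0 2 2], max=2
Test piece T rot2 at col 0 (width 3): heights before test = [0 2 0 1 0 2 2]; fits = True

Answer: yes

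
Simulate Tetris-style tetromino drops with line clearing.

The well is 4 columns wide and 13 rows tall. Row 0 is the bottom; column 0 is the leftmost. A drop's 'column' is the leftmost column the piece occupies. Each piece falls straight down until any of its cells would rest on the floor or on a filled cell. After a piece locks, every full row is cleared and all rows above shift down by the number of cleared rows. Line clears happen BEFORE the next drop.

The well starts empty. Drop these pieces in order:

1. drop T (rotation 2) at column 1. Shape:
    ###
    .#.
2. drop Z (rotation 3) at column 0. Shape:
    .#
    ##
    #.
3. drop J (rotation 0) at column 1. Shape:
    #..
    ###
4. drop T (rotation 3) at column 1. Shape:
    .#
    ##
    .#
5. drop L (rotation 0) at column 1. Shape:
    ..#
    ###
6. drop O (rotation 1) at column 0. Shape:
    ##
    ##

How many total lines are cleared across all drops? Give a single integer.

Drop 1: T rot2 at col 1 lands with bottom-row=0; cleared 0 line(s) (total 0); column heights now [0 2 2 2], max=2
Drop 2: Z rot3 at col 0 lands with bottom-row=1; cleared 1 line(s) (total 1); column heights now [2 3 1 0], max=3
Drop 3: J rot0 at col 1 lands with bottom-row=3; cleared 0 line(s) (total 1); column heights now [2 5 4 4], max=5
Drop 4: T rot3 at col 1 lands with bottom-row=4; cleared 0 line(s) (total 1); column heights now [2 6 7 4], max=7
Drop 5: L rot0 at col 1 lands with bottom-row=7; cleared 0 line(s) (total 1); column heights now [2 8 8 9], max=9
Drop 6: O rot1 at col 0 lands with bottom-row=8; cleared 0 line(s) (total 1); column heights now [10 10 8 9], max=10

Answer: 1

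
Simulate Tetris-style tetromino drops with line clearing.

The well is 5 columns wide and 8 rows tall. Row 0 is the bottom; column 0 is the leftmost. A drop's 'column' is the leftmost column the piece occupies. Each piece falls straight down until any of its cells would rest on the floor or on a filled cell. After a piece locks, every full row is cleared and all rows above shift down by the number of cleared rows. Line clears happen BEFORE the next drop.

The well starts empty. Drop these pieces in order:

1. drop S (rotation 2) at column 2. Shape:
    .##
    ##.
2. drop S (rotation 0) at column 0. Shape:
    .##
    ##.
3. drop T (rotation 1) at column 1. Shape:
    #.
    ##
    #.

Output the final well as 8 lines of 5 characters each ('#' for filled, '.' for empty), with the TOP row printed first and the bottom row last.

Drop 1: S rot2 at col 2 lands with bottom-row=0; cleared 0 line(s) (total 0); column heights now [0 0 1 2 2], max=2
Drop 2: S rot0 at col 0 lands with bottom-row=0; cleared 0 line(s) (total 0); column heights now [1 2 2 2 2], max=2
Drop 3: T rot1 at col 1 lands with bottom-row=2; cleared 0 line(s) (total 0); column heights now [1 5 4 2 2], max=5

Answer: .....
.....
.....
.#...
.##..
.#...
.####
####.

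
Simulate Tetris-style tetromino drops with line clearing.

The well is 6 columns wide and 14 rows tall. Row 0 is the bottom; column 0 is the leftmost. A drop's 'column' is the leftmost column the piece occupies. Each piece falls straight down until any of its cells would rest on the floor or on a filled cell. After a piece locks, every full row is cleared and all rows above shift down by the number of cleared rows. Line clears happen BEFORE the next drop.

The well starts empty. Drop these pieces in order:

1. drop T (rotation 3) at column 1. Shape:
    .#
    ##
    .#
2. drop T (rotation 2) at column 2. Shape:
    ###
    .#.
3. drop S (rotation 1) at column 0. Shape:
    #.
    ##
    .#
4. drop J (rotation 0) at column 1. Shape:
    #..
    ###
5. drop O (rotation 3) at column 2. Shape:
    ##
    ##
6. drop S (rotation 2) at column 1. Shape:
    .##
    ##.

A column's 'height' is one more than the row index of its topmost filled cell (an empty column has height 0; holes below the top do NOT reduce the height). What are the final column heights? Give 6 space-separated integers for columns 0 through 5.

Answer: 5 8 9 9 4 0

Derivation:
Drop 1: T rot3 at col 1 lands with bottom-row=0; cleared 0 line(s) (total 0); column heights now [0 2 3 0 0 0], max=3
Drop 2: T rot2 at col 2 lands with bottom-row=2; cleared 0 line(s) (total 0); column heights now [0 2 4 4 4 0], max=4
Drop 3: S rot1 at col 0 lands with bottom-row=2; cleared 0 line(s) (total 0); column heights now [5 4 4 4 4 0], max=5
Drop 4: J rot0 at col 1 lands with bottom-row=4; cleared 0 line(s) (total 0); column heights now [5 6 5 5 4 0], max=6
Drop 5: O rot3 at col 2 lands with bottom-row=5; cleared 0 line(s) (total 0); column heights now [5 6 7 7 4 0], max=7
Drop 6: S rot2 at col 1 lands with bottom-row=7; cleared 0 line(s) (total 0); column heights now [5 8 9 9 4 0], max=9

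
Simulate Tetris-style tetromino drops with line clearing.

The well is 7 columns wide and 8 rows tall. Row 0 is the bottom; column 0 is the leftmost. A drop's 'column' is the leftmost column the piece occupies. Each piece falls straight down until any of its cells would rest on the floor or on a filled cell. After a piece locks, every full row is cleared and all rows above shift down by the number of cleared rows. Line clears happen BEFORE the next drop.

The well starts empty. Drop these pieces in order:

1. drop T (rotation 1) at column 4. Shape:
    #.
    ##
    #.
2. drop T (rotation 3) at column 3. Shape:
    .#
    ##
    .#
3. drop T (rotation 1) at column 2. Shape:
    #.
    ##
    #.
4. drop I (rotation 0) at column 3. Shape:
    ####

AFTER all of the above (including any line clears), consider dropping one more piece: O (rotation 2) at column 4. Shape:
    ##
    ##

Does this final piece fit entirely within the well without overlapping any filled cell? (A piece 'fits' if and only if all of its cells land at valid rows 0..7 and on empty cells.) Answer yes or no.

Answer: no

Derivation:
Drop 1: T rot1 at col 4 lands with bottom-row=0; cleared 0 line(s) (total 0); column heights now [0 0 0 0 3 2 0], max=3
Drop 2: T rot3 at col 3 lands with bottom-row=3; cleared 0 line(s) (total 0); column heights now [0 0 0 5 6 2 0], max=6
Drop 3: T rot1 at col 2 lands with bottom-row=4; cleared 0 line(s) (total 0); column heights now [0 0 7 6 6 2 0], max=7
Drop 4: I rot0 at col 3 lands with bottom-row=6; cleared 0 line(s) (total 0); column heights now [0 0 7 7 7 7 7], max=7
Test piece O rot2 at col 4 (width 2): heights before test = [0 0 7 7 7 7 7]; fits = False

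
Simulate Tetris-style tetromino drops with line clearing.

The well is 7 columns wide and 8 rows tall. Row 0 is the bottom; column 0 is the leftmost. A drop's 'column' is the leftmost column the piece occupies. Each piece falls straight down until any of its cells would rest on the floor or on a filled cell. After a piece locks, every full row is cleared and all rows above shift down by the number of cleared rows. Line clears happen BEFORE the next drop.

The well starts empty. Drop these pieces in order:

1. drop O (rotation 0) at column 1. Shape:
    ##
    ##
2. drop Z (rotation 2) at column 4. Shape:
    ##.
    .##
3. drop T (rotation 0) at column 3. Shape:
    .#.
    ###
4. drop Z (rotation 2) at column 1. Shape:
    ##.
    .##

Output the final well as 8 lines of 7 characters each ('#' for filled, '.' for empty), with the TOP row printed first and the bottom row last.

Answer: .......
.......
.......
.##....
..###..
...###.
.##.##.
.##..##

Derivation:
Drop 1: O rot0 at col 1 lands with bottom-row=0; cleared 0 line(s) (total 0); column heights now [0 2 2 0 0 0 0], max=2
Drop 2: Z rot2 at col 4 lands with bottom-row=0; cleared 0 line(s) (total 0); column heights now [0 2 2 0 2 2 1], max=2
Drop 3: T rot0 at col 3 lands with bottom-row=2; cleared 0 line(s) (total 0); column heights now [0 2 2 3 4 3 1], max=4
Drop 4: Z rot2 at col 1 lands with bottom-row=3; cleared 0 line(s) (total 0); column heights now [0 5 5 4 4 3 1], max=5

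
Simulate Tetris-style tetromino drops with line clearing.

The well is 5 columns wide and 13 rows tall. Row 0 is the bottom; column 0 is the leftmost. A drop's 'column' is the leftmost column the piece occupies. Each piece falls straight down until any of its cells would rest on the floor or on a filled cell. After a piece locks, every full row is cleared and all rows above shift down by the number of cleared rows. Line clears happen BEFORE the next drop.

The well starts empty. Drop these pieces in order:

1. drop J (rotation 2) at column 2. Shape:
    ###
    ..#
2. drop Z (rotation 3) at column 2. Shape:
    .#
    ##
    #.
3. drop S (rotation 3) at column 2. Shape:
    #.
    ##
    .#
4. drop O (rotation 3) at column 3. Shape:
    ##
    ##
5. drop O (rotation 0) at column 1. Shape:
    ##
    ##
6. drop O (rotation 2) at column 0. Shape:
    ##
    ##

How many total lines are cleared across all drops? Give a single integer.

Answer: 0

Derivation:
Drop 1: J rot2 at col 2 lands with bottom-row=0; cleared 0 line(s) (total 0); column heights now [0 0 2 2 2], max=2
Drop 2: Z rot3 at col 2 lands with bottom-row=2; cleared 0 line(s) (total 0); column heights now [0 0 4 5 2], max=5
Drop 3: S rot3 at col 2 lands with bottom-row=5; cleared 0 line(s) (total 0); column heights now [0 0 8 7 2], max=8
Drop 4: O rot3 at col 3 lands with bottom-row=7; cleared 0 line(s) (total 0); column heights now [0 0 8 9 9], max=9
Drop 5: O rot0 at col 1 lands with bottom-row=8; cleared 0 line(s) (total 0); column heights now [0 10 10 9 9], max=10
Drop 6: O rot2 at col 0 lands with bottom-row=10; cleared 0 line(s) (total 0); column heights now [12 12 10 9 9], max=12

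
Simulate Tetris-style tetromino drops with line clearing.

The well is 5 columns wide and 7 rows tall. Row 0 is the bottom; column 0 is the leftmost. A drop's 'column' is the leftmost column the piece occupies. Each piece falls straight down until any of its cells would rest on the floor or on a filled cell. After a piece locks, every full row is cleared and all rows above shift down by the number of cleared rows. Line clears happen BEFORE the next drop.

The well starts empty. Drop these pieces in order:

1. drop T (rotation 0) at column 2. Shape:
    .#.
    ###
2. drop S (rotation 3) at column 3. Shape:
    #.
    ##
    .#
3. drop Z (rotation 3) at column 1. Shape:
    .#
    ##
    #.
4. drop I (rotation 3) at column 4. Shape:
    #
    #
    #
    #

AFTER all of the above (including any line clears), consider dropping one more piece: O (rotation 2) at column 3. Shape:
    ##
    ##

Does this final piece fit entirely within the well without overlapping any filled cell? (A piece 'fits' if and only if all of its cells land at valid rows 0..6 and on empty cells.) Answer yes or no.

Drop 1: T rot0 at col 2 lands with bottom-row=0; cleared 0 line(s) (total 0); column heights now [0 0 1 2 1], max=2
Drop 2: S rot3 at col 3 lands with bottom-row=1; cleared 0 line(s) (total 0); column heights now [0 0 1 4 3], max=4
Drop 3: Z rot3 at col 1 lands with bottom-row=0; cleared 0 line(s) (total 0); column heights now [0 2 3 4 3], max=4
Drop 4: I rot3 at col 4 lands with bottom-row=3; cleared 0 line(s) (total 0); column heights now [0 2 3 4 7], max=7
Test piece O rot2 at col 3 (width 2): heights before test = [0 2 3 4 7]; fits = False

Answer: no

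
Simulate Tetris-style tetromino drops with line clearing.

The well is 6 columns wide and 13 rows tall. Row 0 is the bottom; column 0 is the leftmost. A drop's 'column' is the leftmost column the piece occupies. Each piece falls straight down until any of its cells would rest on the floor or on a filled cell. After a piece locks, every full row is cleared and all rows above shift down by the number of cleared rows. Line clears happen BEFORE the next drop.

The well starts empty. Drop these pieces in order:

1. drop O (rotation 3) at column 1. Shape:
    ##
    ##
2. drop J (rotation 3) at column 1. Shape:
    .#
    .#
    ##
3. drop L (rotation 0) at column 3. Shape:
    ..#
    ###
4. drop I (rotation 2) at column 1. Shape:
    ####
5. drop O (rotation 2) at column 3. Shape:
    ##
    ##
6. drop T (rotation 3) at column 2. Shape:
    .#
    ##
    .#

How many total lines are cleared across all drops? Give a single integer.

Answer: 0

Derivation:
Drop 1: O rot3 at col 1 lands with bottom-row=0; cleared 0 line(s) (total 0); column heights now [0 2 2 0 0 0], max=2
Drop 2: J rot3 at col 1 lands with bottom-row=2; cleared 0 line(s) (total 0); column heights now [0 3 5 0 0 0], max=5
Drop 3: L rot0 at col 3 lands with bottom-row=0; cleared 0 line(s) (total 0); column heights now [0 3 5 1 1 2], max=5
Drop 4: I rot2 at col 1 lands with bottom-row=5; cleared 0 line(s) (total 0); column heights now [0 6 6 6 6 2], max=6
Drop 5: O rot2 at col 3 lands with bottom-row=6; cleared 0 line(s) (total 0); column heights now [0 6 6 8 8 2], max=8
Drop 6: T rot3 at col 2 lands with bottom-row=8; cleared 0 line(s) (total 0); column heights now [0 6 10 11 8 2], max=11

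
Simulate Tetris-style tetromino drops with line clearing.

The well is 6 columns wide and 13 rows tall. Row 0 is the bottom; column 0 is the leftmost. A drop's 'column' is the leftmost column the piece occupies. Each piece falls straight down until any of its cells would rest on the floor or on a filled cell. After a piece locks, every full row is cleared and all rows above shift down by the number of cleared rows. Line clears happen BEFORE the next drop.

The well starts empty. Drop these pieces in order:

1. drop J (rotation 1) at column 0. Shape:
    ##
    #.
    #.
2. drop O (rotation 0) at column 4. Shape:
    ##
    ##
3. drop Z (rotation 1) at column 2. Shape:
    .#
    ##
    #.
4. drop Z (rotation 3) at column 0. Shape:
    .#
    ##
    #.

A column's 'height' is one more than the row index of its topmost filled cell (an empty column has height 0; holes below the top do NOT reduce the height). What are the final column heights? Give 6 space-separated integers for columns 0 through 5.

Answer: 5 6 2 3 2 2

Derivation:
Drop 1: J rot1 at col 0 lands with bottom-row=0; cleared 0 line(s) (total 0); column heights now [3 3 0 0 0 0], max=3
Drop 2: O rot0 at col 4 lands with bottom-row=0; cleared 0 line(s) (total 0); column heights now [3 3 0 0 2 2], max=3
Drop 3: Z rot1 at col 2 lands with bottom-row=0; cleared 0 line(s) (total 0); column heights now [3 3 2 3 2 2], max=3
Drop 4: Z rot3 at col 0 lands with bottom-row=3; cleared 0 line(s) (total 0); column heights now [5 6 2 3 2 2], max=6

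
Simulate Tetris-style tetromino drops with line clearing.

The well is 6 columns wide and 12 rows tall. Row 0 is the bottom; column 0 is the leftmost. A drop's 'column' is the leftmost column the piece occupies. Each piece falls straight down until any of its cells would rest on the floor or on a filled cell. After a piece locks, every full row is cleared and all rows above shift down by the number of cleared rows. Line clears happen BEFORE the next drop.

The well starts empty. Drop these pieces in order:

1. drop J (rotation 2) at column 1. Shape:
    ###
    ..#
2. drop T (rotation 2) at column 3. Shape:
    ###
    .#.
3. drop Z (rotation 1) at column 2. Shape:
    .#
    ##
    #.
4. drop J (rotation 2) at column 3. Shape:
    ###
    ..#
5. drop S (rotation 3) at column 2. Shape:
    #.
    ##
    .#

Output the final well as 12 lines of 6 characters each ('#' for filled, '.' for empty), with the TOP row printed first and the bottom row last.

Answer: ......
......
......
..#...
..##..
...#..
...###
...#.#
..##..
..####
.####.
...#..

Derivation:
Drop 1: J rot2 at col 1 lands with bottom-row=0; cleared 0 line(s) (total 0); column heights now [0 2 2 2 0 0], max=2
Drop 2: T rot2 at col 3 lands with bottom-row=1; cleared 0 line(s) (total 0); column heights now [0 2 2 3 3 3], max=3
Drop 3: Z rot1 at col 2 lands with bottom-row=2; cleared 0 line(s) (total 0); column heights now [0 2 4 5 3 3], max=5
Drop 4: J rot2 at col 3 lands with bottom-row=4; cleared 0 line(s) (total 0); column heights now [0 2 4 6 6 6], max=6
Drop 5: S rot3 at col 2 lands with bottom-row=6; cleared 0 line(s) (total 0); column heights now [0 2 9 8 6 6], max=9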